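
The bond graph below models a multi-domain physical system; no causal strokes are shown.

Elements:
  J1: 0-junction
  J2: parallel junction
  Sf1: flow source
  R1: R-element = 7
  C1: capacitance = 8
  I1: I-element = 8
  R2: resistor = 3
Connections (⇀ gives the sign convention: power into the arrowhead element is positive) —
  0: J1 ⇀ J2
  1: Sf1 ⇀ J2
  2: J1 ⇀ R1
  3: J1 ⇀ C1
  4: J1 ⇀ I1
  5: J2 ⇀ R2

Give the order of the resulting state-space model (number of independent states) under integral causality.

#1 stroke at Sf1  (source Sf1 imposes f)
#3 stroke at J1  (C1 outputs effort q/C1)
#0 stroke at J2  (J1 effort already set via bond 3)
#2 stroke at R1  (common-e at J1 fixed by 3)
#4 stroke at I1  (0-jn J1 has e-setter on 3)
#5 stroke at R2  (common-e at J2 fixed by 0)

2  (C1, I1 all integral)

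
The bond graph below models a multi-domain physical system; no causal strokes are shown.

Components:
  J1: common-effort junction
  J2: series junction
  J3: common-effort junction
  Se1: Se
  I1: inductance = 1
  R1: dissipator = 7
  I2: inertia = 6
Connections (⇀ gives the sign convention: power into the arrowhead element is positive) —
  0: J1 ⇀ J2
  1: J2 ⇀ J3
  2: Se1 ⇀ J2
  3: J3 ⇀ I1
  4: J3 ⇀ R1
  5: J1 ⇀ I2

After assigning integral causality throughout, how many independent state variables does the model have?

bond 2 →J2  (source Se1 imposes e)
bond 3 →I1  (I1: I, integral causality)
bond 5 →I2  (I2: I, integral causality)
bond 0 →J1  (only one effort-in slot at J1)
bond 1 →J2  (J2: bond 0 brought flow, rest push out)
bond 4 →J3  (only one effort-in slot at J3)

2  (I1, I2 all integral)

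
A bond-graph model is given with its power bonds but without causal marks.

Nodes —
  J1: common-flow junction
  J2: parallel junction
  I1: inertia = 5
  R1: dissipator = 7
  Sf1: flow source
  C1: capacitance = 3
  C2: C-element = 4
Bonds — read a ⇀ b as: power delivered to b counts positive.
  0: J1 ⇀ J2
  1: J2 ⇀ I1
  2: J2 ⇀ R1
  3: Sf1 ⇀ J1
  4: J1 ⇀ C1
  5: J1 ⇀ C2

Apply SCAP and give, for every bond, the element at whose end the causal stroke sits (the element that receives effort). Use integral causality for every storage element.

b3 stroke→Sf1  (source Sf1 imposes f)
b0 stroke→J1  (common-f at J1 fixed by 3)
b4 stroke→J1  (J1: bond 3 brought flow, rest push out)
b5 stroke→J1  (J1: bond 3 brought flow, rest push out)
b1 stroke→I1  (prefer integral on I1)
b2 stroke→J2  (J2: last free bond brings effort in)

#0 |J1
#1 |I1
#2 |J2
#3 |Sf1
#4 |J1
#5 |J1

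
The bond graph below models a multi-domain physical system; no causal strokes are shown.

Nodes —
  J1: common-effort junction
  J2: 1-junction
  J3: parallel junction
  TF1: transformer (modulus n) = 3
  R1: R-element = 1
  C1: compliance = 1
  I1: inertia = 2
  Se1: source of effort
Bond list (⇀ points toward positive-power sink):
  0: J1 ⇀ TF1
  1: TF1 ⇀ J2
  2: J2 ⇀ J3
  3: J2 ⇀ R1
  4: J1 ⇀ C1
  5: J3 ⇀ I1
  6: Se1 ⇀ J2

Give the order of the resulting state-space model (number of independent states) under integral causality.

β6 stroke→J2  (Se1: effort source, stroke at far end)
β4 stroke→J1  (prefer integral on C1)
β0 stroke→TF1  (common-e at J1 fixed by 4)
β1 stroke→J2  (TF1 one-in-one-out from 0)
β5 stroke→I1  (I1 integral (f out))
β2 stroke→J3  (only one effort-in slot at J3)
β3 stroke→J2  (common-f at J2 fixed by 2)

2  (C1, I1 all integral)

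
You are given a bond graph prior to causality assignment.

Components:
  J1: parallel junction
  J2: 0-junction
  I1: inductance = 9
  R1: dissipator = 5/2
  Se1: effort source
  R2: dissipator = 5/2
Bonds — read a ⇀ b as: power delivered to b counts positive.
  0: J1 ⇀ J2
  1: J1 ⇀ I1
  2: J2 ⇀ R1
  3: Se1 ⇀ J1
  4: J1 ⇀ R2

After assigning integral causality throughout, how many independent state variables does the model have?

b3 stroke at J1  (source Se1 imposes e)
b0 stroke at J2  (J1 effort already set via bond 3)
b1 stroke at I1  (J1: bond 3 brought effort, rest push out)
b4 stroke at R2  (common-e at J1 fixed by 3)
b2 stroke at R1  (0-jn J2 has e-setter on 0)

1  (I1 all integral)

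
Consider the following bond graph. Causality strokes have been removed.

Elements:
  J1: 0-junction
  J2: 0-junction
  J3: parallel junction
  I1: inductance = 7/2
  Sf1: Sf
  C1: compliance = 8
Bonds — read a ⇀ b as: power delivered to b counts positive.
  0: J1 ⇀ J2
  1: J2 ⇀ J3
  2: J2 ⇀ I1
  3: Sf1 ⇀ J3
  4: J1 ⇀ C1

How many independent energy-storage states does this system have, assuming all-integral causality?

2  (C1, I1 all integral)

β3 stroke at Sf1  (Sf1 fixes flow; stroke at Sf1)
β1 stroke at J3  (J3: last free bond brings effort in)
β2 stroke at I1  (I1 outputs flow p/I1)
β0 stroke at J2  (J2: last free bond brings effort in)
β4 stroke at J1  (J1: last free bond brings effort in)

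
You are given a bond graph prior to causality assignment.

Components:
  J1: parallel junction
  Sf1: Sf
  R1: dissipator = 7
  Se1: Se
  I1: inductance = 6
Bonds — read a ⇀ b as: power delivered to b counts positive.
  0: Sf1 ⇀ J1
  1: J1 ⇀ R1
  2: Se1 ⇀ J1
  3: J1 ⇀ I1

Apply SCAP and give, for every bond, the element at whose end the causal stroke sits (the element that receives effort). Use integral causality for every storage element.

#0 →Sf1  (Sf1: flow source, stroke at near end)
#2 →J1  (source Se1 imposes e)
#1 →R1  (J1: bond 2 brought effort, rest push out)
#3 →I1  (J1: bond 2 brought effort, rest push out)

b0 stroke at Sf1
b1 stroke at R1
b2 stroke at J1
b3 stroke at I1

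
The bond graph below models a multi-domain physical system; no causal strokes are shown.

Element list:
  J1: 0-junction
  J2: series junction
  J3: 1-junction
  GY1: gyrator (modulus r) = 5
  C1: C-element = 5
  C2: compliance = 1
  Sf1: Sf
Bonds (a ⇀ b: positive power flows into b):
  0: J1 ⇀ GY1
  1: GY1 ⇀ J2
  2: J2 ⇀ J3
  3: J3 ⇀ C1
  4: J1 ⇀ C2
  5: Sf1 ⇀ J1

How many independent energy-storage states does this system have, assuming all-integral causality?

#5 |Sf1  (source Sf1 imposes f)
#3 |J3  (C1: C, integral causality)
#2 |J2  (closing 1-jn rule on J3)
#1 |GY1  (closing 1-jn rule on J2)
#0 |GY1  (through GY1, causality inverts; strokes same side of GY1)
#4 |J1  (closing 0-jn rule on J1)

2  (C1, C2 all integral)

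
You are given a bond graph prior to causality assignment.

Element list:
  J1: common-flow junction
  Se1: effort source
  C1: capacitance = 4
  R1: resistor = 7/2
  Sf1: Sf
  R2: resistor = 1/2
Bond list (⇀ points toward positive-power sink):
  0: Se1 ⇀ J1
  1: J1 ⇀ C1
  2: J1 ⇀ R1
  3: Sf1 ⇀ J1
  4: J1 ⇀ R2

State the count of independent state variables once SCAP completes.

b0 stroke→J1  (source Se1 imposes e)
b3 stroke→Sf1  (Sf1: flow source, stroke at near end)
b1 stroke→J1  (J1: bond 3 brought flow, rest push out)
b2 stroke→J1  (1-jn J1 has f-setter on 3)
b4 stroke→J1  (J1 flow already set via bond 3)

1  (C1 all integral)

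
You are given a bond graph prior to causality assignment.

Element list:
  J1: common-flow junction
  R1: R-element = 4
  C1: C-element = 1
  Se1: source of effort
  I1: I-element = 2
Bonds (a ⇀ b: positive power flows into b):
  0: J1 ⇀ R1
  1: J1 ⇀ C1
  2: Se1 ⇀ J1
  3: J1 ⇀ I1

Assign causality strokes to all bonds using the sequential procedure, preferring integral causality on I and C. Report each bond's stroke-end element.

β2 stroke→J1  (Se1 fixes effort; stroke away)
β1 stroke→J1  (C1 integral (e out))
β3 stroke→I1  (I1: I, integral causality)
β0 stroke→J1  (J1 flow already set via bond 3)

bond 0 stroke at J1
bond 1 stroke at J1
bond 2 stroke at J1
bond 3 stroke at I1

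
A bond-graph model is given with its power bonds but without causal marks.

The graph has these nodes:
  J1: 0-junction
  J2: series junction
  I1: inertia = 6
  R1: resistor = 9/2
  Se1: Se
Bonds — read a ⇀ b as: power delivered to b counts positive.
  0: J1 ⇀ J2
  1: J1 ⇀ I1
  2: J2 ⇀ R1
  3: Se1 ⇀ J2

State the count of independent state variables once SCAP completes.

1  (I1 all integral)

#3 stroke at J2  (Se1 fixes effort; stroke away)
#1 stroke at I1  (prefer integral on I1)
#0 stroke at J1  (only one effort-in slot at J1)
#2 stroke at J2  (J2: bond 0 brought flow, rest push out)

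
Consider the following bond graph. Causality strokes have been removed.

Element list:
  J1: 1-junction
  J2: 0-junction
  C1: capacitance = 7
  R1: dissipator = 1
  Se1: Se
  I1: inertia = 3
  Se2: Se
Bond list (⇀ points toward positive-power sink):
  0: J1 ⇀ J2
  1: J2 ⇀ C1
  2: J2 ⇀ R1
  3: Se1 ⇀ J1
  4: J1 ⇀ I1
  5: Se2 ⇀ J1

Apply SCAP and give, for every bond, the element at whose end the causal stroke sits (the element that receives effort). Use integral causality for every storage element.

β3 stroke→J1  (source Se1 imposes e)
β5 stroke→J1  (Se2 (Se) sets effort on bond)
β1 stroke→J2  (C1: C, integral causality)
β0 stroke→J1  (J2 effort already set via bond 1)
β2 stroke→R1  (J2: bond 1 brought effort, rest push out)
β4 stroke→I1  (closing 1-jn rule on J1)

b0 stroke→J1
b1 stroke→J2
b2 stroke→R1
b3 stroke→J1
b4 stroke→I1
b5 stroke→J1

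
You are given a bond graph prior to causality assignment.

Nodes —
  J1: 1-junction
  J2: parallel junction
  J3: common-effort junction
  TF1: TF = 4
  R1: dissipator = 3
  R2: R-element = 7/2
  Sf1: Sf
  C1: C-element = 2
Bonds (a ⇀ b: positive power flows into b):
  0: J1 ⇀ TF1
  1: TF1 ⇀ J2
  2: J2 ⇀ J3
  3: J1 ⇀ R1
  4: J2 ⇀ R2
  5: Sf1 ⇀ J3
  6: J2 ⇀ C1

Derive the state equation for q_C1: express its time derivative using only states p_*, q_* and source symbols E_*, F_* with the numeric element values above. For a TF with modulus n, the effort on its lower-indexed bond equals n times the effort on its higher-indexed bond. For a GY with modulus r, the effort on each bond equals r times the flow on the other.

dq_C1/dt = F_Sf1 - 59*q_C1/21

bond 5 |Sf1  (Sf1: flow source, stroke at near end)
bond 2 |J3  (J3 needs exactly one e-in)
bond 6 |J2  (C1: C, integral causality)
bond 1 |TF1  (common-e at J2 fixed by 6)
bond 4 |R2  (0-jn J2 has e-setter on 6)
bond 0 |J1  (TF1 one-in-one-out from 1)
bond 3 |R1  (J1: last free bond brings flow in)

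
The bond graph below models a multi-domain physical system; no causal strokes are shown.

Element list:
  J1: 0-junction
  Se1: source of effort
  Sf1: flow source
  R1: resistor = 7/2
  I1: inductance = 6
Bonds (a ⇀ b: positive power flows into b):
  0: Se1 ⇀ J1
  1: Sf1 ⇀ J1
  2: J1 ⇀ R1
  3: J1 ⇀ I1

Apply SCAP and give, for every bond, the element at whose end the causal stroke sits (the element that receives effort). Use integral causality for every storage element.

β0 →J1
β1 →Sf1
β2 →R1
β3 →I1

bond 0 stroke→J1  (source Se1 imposes e)
bond 1 stroke→Sf1  (Sf1 fixes flow; stroke at Sf1)
bond 2 stroke→R1  (J1 effort already set via bond 0)
bond 3 stroke→I1  (0-jn J1 has e-setter on 0)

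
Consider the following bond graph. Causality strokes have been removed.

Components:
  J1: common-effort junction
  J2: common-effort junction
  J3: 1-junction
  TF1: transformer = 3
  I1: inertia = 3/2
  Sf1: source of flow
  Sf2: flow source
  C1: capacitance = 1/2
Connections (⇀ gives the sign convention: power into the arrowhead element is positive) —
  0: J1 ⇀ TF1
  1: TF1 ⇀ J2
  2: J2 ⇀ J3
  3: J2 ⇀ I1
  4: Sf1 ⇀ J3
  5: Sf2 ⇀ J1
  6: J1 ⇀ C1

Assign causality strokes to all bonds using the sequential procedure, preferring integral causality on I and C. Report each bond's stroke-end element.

β4 stroke→Sf1  (source Sf1 imposes f)
β5 stroke→Sf2  (Sf2 fixes flow; stroke at Sf2)
β2 stroke→J3  (1-jn J3 has f-setter on 4)
β3 stroke→I1  (prefer integral on I1)
β1 stroke→J2  (only one effort-in slot at J2)
β0 stroke→TF1  (TF TF1: opposite of bond 1)
β6 stroke→J1  (closing 0-jn rule on J1)

bond 0 stroke at TF1
bond 1 stroke at J2
bond 2 stroke at J3
bond 3 stroke at I1
bond 4 stroke at Sf1
bond 5 stroke at Sf2
bond 6 stroke at J1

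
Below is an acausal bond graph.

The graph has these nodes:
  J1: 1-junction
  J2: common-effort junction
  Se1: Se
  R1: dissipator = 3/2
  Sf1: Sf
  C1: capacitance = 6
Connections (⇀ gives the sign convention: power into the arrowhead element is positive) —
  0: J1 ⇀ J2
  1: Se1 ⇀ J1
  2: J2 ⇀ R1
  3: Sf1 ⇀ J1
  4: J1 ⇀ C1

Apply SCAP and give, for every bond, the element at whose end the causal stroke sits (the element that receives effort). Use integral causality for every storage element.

β0 stroke at J1
β1 stroke at J1
β2 stroke at J2
β3 stroke at Sf1
β4 stroke at J1

b1 stroke→J1  (Se1 (Se) sets effort on bond)
b3 stroke→Sf1  (Sf1 (Sf) sets flow on bond)
b0 stroke→J1  (1-jn J1 has f-setter on 3)
b4 stroke→J1  (1-jn J1 has f-setter on 3)
b2 stroke→J2  (closing 0-jn rule on J2)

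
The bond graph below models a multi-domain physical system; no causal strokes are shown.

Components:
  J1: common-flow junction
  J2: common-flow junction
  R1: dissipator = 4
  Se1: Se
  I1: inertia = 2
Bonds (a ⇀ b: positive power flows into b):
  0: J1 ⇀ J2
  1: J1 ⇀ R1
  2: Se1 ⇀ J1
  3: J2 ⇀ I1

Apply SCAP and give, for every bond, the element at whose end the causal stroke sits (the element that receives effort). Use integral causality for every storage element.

#2 →J1  (source Se1 imposes e)
#3 →I1  (I1: I, integral causality)
#0 →J2  (1-jn J2 has f-setter on 3)
#1 →J1  (1-jn J1 has f-setter on 0)

b0 stroke at J2
b1 stroke at J1
b2 stroke at J1
b3 stroke at I1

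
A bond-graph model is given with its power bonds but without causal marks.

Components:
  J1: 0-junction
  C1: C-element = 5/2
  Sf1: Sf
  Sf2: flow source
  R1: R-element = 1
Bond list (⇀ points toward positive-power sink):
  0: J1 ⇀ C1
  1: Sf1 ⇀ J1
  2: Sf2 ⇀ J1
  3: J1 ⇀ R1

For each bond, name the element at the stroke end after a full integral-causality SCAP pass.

β1 |Sf1  (source Sf1 imposes f)
β2 |Sf2  (Sf2 fixes flow; stroke at Sf2)
β0 |J1  (prefer integral on C1)
β3 |R1  (J1: bond 0 brought effort, rest push out)

#0 stroke at J1
#1 stroke at Sf1
#2 stroke at Sf2
#3 stroke at R1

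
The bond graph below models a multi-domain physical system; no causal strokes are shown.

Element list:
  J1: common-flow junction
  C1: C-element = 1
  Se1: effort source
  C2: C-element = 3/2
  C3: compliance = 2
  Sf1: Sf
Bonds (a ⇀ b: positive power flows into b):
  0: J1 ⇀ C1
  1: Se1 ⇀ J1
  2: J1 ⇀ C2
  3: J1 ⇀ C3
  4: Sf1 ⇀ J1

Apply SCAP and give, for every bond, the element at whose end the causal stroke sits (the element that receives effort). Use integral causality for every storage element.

b0 |J1
b1 |J1
b2 |J1
b3 |J1
b4 |Sf1

bond 1 stroke at J1  (Se1 (Se) sets effort on bond)
bond 4 stroke at Sf1  (Sf1 (Sf) sets flow on bond)
bond 0 stroke at J1  (J1 flow already set via bond 4)
bond 2 stroke at J1  (J1 flow already set via bond 4)
bond 3 stroke at J1  (J1 flow already set via bond 4)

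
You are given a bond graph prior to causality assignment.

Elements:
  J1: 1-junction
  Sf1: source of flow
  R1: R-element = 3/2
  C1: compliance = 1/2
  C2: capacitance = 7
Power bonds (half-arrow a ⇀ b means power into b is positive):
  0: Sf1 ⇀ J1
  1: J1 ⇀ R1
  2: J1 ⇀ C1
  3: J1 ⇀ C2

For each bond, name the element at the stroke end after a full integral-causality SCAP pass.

β0 →Sf1  (Sf1: flow source, stroke at near end)
β1 →J1  (J1: bond 0 brought flow, rest push out)
β2 →J1  (J1 flow already set via bond 0)
β3 →J1  (common-f at J1 fixed by 0)

bond 0 →Sf1
bond 1 →J1
bond 2 →J1
bond 3 →J1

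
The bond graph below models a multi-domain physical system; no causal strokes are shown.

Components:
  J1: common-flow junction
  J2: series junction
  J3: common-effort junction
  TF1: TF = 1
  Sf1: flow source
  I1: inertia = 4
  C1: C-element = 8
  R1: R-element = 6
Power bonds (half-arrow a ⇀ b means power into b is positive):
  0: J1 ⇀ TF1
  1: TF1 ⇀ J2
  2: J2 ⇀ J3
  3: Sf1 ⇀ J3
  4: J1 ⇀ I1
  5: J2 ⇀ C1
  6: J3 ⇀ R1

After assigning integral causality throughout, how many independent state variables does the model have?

β3 stroke at Sf1  (Sf1 (Sf) sets flow on bond)
β4 stroke at I1  (prefer integral on I1)
β0 stroke at J1  (J1: bond 4 brought flow, rest push out)
β1 stroke at TF1  (through TF1, causality passes straight; one stroke at TF1)
β2 stroke at J2  (1-jn J2 has f-setter on 1)
β5 stroke at J2  (J2 flow already set via bond 1)
β6 stroke at J3  (closing 0-jn rule on J3)

2  (C1, I1 all integral)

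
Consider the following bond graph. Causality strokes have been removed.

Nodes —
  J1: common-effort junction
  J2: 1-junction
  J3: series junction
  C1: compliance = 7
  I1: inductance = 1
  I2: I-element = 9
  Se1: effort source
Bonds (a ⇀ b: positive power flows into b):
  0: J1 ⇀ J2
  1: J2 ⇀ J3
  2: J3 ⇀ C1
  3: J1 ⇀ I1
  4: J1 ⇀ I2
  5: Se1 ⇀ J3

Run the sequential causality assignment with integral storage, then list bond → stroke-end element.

bond 0 stroke→J1
bond 1 stroke→J2
bond 2 stroke→J3
bond 3 stroke→I1
bond 4 stroke→I2
bond 5 stroke→J3

β5 →J3  (Se1 fixes effort; stroke away)
β2 →J3  (C1 integral (e out))
β1 →J2  (closing 1-jn rule on J3)
β0 →J1  (J2 needs exactly one f-in)
β3 →I1  (J1: bond 0 brought effort, rest push out)
β4 →I2  (J1: bond 0 brought effort, rest push out)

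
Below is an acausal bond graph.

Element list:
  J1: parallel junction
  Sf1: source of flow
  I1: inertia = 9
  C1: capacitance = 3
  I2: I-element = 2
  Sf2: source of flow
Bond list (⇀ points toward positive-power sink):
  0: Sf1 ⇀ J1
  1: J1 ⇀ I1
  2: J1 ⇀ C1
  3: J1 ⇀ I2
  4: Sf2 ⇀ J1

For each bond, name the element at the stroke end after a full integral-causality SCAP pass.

b0 |Sf1  (Sf1: flow source, stroke at near end)
b4 |Sf2  (source Sf2 imposes f)
b1 |I1  (I1 integral (f out))
b2 |J1  (C1: C, integral causality)
b3 |I2  (common-e at J1 fixed by 2)

bond 0 →Sf1
bond 1 →I1
bond 2 →J1
bond 3 →I2
bond 4 →Sf2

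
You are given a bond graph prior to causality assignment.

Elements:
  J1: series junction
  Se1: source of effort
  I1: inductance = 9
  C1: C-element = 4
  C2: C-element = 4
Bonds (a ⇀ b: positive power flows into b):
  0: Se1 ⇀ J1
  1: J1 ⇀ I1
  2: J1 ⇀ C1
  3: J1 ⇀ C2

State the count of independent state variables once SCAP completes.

3  (C1, C2, I1 all integral)

#0 stroke at J1  (Se1: effort source, stroke at far end)
#1 stroke at I1  (I1 integral (f out))
#2 stroke at J1  (common-f at J1 fixed by 1)
#3 stroke at J1  (1-jn J1 has f-setter on 1)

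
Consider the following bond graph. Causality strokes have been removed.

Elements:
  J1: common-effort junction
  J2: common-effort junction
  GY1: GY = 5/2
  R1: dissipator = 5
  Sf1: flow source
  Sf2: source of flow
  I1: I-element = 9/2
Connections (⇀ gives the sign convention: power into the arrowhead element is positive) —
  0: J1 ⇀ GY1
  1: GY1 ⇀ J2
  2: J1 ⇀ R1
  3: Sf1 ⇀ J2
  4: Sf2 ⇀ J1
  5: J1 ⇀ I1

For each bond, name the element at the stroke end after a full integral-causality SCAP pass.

bond 3 |Sf1  (Sf1: flow source, stroke at near end)
bond 4 |Sf2  (Sf2 (Sf) sets flow on bond)
bond 1 |J2  (closing 0-jn rule on J2)
bond 0 |J1  (GY1: gyrator matches bond 1)
bond 2 |R1  (common-e at J1 fixed by 0)
bond 5 |I1  (0-jn J1 has e-setter on 0)

#0 stroke→J1
#1 stroke→J2
#2 stroke→R1
#3 stroke→Sf1
#4 stroke→Sf2
#5 stroke→I1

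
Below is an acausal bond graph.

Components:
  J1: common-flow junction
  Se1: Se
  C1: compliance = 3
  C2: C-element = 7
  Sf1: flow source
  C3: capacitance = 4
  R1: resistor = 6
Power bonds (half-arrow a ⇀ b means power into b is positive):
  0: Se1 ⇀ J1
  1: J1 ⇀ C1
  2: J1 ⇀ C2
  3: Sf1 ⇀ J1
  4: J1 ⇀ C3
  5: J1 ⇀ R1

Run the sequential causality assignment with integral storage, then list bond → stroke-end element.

bond 0 stroke→J1  (Se1 fixes effort; stroke away)
bond 3 stroke→Sf1  (source Sf1 imposes f)
bond 1 stroke→J1  (common-f at J1 fixed by 3)
bond 2 stroke→J1  (J1: bond 3 brought flow, rest push out)
bond 4 stroke→J1  (J1 flow already set via bond 3)
bond 5 stroke→J1  (J1 flow already set via bond 3)

#0 stroke at J1
#1 stroke at J1
#2 stroke at J1
#3 stroke at Sf1
#4 stroke at J1
#5 stroke at J1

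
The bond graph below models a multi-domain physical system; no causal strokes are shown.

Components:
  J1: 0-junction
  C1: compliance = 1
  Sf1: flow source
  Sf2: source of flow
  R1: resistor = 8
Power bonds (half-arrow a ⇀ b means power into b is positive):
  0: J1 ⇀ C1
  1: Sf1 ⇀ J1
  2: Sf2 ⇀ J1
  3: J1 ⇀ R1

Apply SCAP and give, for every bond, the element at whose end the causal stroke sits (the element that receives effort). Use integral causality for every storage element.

β1 →Sf1  (Sf1 fixes flow; stroke at Sf1)
β2 →Sf2  (source Sf2 imposes f)
β0 →J1  (prefer integral on C1)
β3 →R1  (J1 effort already set via bond 0)

#0 →J1
#1 →Sf1
#2 →Sf2
#3 →R1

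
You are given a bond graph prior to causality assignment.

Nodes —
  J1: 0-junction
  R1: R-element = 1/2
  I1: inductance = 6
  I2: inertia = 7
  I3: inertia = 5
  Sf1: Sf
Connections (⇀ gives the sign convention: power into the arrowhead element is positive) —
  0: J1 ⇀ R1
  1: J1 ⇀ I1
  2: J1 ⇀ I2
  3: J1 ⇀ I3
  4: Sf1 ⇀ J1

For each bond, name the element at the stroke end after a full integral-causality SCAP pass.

b0 |J1
b1 |I1
b2 |I2
b3 |I3
b4 |Sf1

b4 |Sf1  (source Sf1 imposes f)
b1 |I1  (I1 outputs flow p/I1)
b2 |I2  (I2: I, integral causality)
b3 |I3  (I3 integral (f out))
b0 |J1  (J1 needs exactly one e-in)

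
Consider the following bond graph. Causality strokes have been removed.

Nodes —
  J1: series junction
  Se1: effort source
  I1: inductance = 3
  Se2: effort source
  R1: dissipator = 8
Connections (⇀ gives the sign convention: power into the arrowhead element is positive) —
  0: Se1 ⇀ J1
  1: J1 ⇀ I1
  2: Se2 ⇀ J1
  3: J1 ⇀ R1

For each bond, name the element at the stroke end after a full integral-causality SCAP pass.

#0 stroke at J1
#1 stroke at I1
#2 stroke at J1
#3 stroke at J1

bond 0 |J1  (Se1 (Se) sets effort on bond)
bond 2 |J1  (source Se2 imposes e)
bond 1 |I1  (I1 outputs flow p/I1)
bond 3 |J1  (common-f at J1 fixed by 1)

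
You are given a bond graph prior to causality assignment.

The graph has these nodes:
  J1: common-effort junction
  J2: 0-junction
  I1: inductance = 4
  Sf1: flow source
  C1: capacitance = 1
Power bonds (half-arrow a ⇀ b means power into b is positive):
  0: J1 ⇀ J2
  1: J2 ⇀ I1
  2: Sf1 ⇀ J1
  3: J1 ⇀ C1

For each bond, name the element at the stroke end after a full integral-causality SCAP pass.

b2 →Sf1  (source Sf1 imposes f)
b1 →I1  (I1 outputs flow p/I1)
b0 →J2  (J2: last free bond brings effort in)
b3 →J1  (closing 0-jn rule on J1)

b0 →J2
b1 →I1
b2 →Sf1
b3 →J1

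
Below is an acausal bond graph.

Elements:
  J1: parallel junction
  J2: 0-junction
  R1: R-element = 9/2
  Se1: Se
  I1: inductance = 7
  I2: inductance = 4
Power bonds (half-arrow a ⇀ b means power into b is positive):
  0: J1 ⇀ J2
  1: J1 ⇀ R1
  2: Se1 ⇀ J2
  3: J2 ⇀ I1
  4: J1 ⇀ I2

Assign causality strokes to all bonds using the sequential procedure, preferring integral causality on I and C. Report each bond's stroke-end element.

bond 2 →J2  (Se1: effort source, stroke at far end)
bond 0 →J1  (J2: bond 2 brought effort, rest push out)
bond 3 →I1  (J2 effort already set via bond 2)
bond 1 →R1  (0-jn J1 has e-setter on 0)
bond 4 →I2  (0-jn J1 has e-setter on 0)

b0 stroke→J1
b1 stroke→R1
b2 stroke→J2
b3 stroke→I1
b4 stroke→I2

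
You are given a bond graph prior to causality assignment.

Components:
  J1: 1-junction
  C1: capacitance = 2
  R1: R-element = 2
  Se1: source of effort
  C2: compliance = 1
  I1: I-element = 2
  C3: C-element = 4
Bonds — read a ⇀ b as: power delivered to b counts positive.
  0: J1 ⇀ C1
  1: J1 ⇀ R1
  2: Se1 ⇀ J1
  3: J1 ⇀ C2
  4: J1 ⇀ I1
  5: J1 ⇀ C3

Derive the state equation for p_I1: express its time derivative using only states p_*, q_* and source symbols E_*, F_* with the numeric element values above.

bond 2 stroke→J1  (Se1 fixes effort; stroke away)
bond 0 stroke→J1  (C1 integral (e out))
bond 3 stroke→J1  (prefer integral on C2)
bond 4 stroke→I1  (I1 outputs flow p/I1)
bond 1 stroke→J1  (common-f at J1 fixed by 4)
bond 5 stroke→J1  (J1 flow already set via bond 4)

dp_I1/dt = E_Se1 - p_I1 - q_C1/2 - q_C2 - q_C3/4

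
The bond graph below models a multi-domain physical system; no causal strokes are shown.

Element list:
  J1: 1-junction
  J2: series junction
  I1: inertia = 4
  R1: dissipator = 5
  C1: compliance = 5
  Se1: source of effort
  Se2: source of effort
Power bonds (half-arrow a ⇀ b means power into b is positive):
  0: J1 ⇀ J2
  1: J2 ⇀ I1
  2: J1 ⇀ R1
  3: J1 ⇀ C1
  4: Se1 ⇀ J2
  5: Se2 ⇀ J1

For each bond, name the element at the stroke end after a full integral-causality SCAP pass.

bond 4 stroke→J2  (source Se1 imposes e)
bond 5 stroke→J1  (Se2 fixes effort; stroke away)
bond 1 stroke→I1  (I1: I, integral causality)
bond 0 stroke→J2  (J2 flow already set via bond 1)
bond 2 stroke→J1  (1-jn J1 has f-setter on 0)
bond 3 stroke→J1  (1-jn J1 has f-setter on 0)

bond 0 stroke→J2
bond 1 stroke→I1
bond 2 stroke→J1
bond 3 stroke→J1
bond 4 stroke→J2
bond 5 stroke→J1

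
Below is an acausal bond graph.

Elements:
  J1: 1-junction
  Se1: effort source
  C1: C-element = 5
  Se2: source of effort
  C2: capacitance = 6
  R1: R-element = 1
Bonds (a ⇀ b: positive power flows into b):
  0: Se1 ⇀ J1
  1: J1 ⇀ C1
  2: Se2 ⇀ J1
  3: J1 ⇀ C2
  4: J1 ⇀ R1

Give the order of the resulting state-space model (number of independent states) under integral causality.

β0 stroke→J1  (source Se1 imposes e)
β2 stroke→J1  (Se2 fixes effort; stroke away)
β1 stroke→J1  (C1 integral (e out))
β3 stroke→J1  (C2 outputs effort q/C2)
β4 stroke→R1  (closing 1-jn rule on J1)

2  (C1, C2 all integral)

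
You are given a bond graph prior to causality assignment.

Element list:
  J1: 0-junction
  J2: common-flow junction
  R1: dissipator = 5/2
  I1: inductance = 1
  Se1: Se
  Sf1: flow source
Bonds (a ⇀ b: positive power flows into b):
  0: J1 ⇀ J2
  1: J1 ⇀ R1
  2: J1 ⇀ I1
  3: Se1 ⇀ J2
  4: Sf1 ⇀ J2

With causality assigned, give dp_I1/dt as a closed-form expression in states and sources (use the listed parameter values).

dp_I1/dt = -5*F_Sf1/2 - 5*p_I1/2

bond 3 →J2  (source Se1 imposes e)
bond 4 →Sf1  (Sf1 fixes flow; stroke at Sf1)
bond 0 →J2  (1-jn J2 has f-setter on 4)
bond 2 →I1  (I1 integral (f out))
bond 1 →J1  (only one effort-in slot at J1)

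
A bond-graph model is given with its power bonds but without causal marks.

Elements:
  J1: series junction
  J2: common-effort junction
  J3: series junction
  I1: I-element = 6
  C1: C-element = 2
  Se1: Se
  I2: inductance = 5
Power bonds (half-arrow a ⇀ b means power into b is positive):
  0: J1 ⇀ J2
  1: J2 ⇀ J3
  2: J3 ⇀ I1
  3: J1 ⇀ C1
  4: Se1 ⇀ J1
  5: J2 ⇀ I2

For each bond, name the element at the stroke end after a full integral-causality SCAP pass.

bond 4 stroke→J1  (source Se1 imposes e)
bond 2 stroke→I1  (I1 integral (f out))
bond 1 stroke→J3  (1-jn J3 has f-setter on 2)
bond 3 stroke→J1  (C1: C, integral causality)
bond 0 stroke→J2  (closing 1-jn rule on J1)
bond 5 stroke→I2  (J2 effort already set via bond 0)

β0 |J2
β1 |J3
β2 |I1
β3 |J1
β4 |J1
β5 |I2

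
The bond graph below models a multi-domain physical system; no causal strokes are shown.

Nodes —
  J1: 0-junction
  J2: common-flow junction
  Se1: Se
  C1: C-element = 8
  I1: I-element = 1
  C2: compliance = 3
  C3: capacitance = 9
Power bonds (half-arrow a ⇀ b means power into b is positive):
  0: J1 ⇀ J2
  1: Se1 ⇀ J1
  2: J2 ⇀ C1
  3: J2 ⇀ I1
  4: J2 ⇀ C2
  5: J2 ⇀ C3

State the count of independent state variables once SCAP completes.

β1 stroke at J1  (source Se1 imposes e)
β0 stroke at J2  (J1: bond 1 brought effort, rest push out)
β2 stroke at J2  (C1 outputs effort q/C1)
β3 stroke at I1  (I1 integral (f out))
β4 stroke at J2  (J2: bond 3 brought flow, rest push out)
β5 stroke at J2  (J2 flow already set via bond 3)

4  (C1, C2, C3, I1 all integral)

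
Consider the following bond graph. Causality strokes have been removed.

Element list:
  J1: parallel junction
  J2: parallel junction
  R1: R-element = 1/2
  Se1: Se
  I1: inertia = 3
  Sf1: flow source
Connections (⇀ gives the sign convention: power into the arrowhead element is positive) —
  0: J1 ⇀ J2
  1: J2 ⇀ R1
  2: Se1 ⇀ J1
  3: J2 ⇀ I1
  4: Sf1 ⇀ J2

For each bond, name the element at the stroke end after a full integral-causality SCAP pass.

bond 2 |J1  (source Se1 imposes e)
bond 4 |Sf1  (Sf1 fixes flow; stroke at Sf1)
bond 0 |J2  (common-e at J1 fixed by 2)
bond 1 |R1  (0-jn J2 has e-setter on 0)
bond 3 |I1  (J2 effort already set via bond 0)

b0 stroke at J2
b1 stroke at R1
b2 stroke at J1
b3 stroke at I1
b4 stroke at Sf1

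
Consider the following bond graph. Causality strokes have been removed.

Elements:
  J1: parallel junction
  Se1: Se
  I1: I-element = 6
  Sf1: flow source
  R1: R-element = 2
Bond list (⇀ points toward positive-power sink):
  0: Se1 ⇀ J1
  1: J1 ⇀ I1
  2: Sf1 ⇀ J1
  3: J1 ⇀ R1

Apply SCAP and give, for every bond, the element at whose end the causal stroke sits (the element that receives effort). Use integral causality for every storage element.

b0 stroke at J1  (Se1: effort source, stroke at far end)
b2 stroke at Sf1  (source Sf1 imposes f)
b1 stroke at I1  (J1 effort already set via bond 0)
b3 stroke at R1  (common-e at J1 fixed by 0)

bond 0 |J1
bond 1 |I1
bond 2 |Sf1
bond 3 |R1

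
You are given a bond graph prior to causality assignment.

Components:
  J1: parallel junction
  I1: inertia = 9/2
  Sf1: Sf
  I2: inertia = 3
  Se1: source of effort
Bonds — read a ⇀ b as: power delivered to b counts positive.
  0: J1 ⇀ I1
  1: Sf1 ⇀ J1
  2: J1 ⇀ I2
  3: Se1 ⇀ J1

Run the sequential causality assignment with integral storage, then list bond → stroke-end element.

b0 stroke→I1
b1 stroke→Sf1
b2 stroke→I2
b3 stroke→J1

#1 →Sf1  (Sf1: flow source, stroke at near end)
#3 →J1  (Se1 (Se) sets effort on bond)
#0 →I1  (common-e at J1 fixed by 3)
#2 →I2  (common-e at J1 fixed by 3)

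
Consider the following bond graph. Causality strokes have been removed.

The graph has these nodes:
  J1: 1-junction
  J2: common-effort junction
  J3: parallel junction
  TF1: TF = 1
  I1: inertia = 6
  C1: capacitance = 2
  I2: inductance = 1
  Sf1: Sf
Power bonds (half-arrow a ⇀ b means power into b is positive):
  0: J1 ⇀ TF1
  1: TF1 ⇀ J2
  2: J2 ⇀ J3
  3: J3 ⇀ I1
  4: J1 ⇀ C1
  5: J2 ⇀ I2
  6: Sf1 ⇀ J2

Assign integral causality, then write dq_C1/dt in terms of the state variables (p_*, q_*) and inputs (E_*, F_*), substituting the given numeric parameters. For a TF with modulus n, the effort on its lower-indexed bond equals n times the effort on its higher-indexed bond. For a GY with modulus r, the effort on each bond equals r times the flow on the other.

dq_C1/dt = -F_Sf1 + p_I1/6 + p_I2

bond 6 stroke at Sf1  (Sf1: flow source, stroke at near end)
bond 3 stroke at I1  (I1 outputs flow p/I1)
bond 2 stroke at J3  (J3: last free bond brings effort in)
bond 4 stroke at J1  (C1: C, integral causality)
bond 0 stroke at TF1  (J1 needs exactly one f-in)
bond 1 stroke at J2  (TF TF1: opposite of bond 0)
bond 5 stroke at I2  (J2 effort already set via bond 1)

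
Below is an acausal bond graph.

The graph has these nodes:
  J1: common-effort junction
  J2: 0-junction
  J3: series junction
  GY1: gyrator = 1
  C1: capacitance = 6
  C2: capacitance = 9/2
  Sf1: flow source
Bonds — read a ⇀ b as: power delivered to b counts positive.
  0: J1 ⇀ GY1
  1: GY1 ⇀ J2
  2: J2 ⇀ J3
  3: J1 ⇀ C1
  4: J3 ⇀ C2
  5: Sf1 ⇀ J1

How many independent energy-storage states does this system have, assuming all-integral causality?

2  (C1, C2 all integral)

β5 →Sf1  (Sf1: flow source, stroke at near end)
β3 →J1  (C1 integral (e out))
β0 →GY1  (J1 effort already set via bond 3)
β1 →GY1  (GY1 both-in/both-out from 0)
β2 →J2  (only one effort-in slot at J2)
β4 →J3  (J3: bond 2 brought flow, rest push out)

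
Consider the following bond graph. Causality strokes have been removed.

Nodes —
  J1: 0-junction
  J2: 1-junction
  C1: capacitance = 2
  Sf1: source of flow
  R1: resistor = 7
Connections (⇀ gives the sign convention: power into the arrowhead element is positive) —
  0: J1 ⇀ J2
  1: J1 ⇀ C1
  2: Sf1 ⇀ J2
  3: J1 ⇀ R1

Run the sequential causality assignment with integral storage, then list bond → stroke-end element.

bond 2 stroke→Sf1  (Sf1 fixes flow; stroke at Sf1)
bond 0 stroke→J2  (J2: bond 2 brought flow, rest push out)
bond 1 stroke→J1  (C1: C, integral causality)
bond 3 stroke→R1  (J1: bond 1 brought effort, rest push out)

bond 0 stroke→J2
bond 1 stroke→J1
bond 2 stroke→Sf1
bond 3 stroke→R1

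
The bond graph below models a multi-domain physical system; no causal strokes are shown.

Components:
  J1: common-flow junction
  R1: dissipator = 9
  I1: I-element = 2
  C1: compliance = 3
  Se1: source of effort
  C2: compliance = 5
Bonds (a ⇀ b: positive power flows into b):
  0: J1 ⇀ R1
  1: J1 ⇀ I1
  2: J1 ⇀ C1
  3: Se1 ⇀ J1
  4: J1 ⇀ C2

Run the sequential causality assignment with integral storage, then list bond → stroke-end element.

β3 stroke at J1  (Se1 (Se) sets effort on bond)
β1 stroke at I1  (I1 outputs flow p/I1)
β0 stroke at J1  (1-jn J1 has f-setter on 1)
β2 stroke at J1  (J1 flow already set via bond 1)
β4 stroke at J1  (J1 flow already set via bond 1)

bond 0 |J1
bond 1 |I1
bond 2 |J1
bond 3 |J1
bond 4 |J1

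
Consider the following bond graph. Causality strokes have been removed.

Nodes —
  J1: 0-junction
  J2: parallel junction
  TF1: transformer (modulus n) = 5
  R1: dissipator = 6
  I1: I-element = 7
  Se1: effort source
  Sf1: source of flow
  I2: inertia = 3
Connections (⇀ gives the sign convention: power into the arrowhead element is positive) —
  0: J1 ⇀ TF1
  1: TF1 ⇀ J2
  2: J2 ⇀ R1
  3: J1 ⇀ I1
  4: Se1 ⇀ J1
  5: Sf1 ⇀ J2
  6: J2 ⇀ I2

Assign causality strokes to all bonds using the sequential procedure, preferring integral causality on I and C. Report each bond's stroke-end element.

b0 stroke→TF1
b1 stroke→J2
b2 stroke→R1
b3 stroke→I1
b4 stroke→J1
b5 stroke→Sf1
b6 stroke→I2

bond 4 stroke at J1  (source Se1 imposes e)
bond 5 stroke at Sf1  (Sf1 (Sf) sets flow on bond)
bond 0 stroke at TF1  (0-jn J1 has e-setter on 4)
bond 3 stroke at I1  (0-jn J1 has e-setter on 4)
bond 1 stroke at J2  (TF1 one-in-one-out from 0)
bond 2 stroke at R1  (common-e at J2 fixed by 1)
bond 6 stroke at I2  (common-e at J2 fixed by 1)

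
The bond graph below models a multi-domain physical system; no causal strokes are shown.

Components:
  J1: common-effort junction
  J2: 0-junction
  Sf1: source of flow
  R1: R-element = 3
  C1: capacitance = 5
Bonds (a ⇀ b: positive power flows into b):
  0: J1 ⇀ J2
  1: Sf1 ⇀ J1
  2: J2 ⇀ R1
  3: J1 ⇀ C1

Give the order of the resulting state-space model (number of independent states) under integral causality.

1  (C1 all integral)

β1 stroke→Sf1  (Sf1: flow source, stroke at near end)
β3 stroke→J1  (C1 outputs effort q/C1)
β0 stroke→J2  (J1 effort already set via bond 3)
β2 stroke→R1  (common-e at J2 fixed by 0)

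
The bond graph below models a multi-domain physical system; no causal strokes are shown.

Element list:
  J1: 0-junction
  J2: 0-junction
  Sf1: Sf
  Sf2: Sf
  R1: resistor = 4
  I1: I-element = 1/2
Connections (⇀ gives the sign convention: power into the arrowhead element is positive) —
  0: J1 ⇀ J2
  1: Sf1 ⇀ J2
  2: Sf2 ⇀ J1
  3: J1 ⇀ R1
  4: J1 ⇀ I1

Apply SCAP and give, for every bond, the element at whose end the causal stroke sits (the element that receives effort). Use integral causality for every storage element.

#0 stroke at J2
#1 stroke at Sf1
#2 stroke at Sf2
#3 stroke at J1
#4 stroke at I1

#1 |Sf1  (Sf1 fixes flow; stroke at Sf1)
#2 |Sf2  (Sf2: flow source, stroke at near end)
#0 |J2  (J2 needs exactly one e-in)
#4 |I1  (I1 integral (f out))
#3 |J1  (J1: last free bond brings effort in)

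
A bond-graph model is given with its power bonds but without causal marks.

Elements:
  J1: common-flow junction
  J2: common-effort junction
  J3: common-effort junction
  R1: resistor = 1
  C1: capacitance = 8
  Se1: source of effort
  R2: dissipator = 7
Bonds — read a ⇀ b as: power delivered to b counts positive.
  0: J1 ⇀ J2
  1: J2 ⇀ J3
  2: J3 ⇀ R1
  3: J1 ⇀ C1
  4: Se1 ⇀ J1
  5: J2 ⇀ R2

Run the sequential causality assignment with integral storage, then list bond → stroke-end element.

#0 stroke at J2
#1 stroke at J3
#2 stroke at R1
#3 stroke at J1
#4 stroke at J1
#5 stroke at R2

b4 stroke at J1  (Se1: effort source, stroke at far end)
b3 stroke at J1  (C1: C, integral causality)
b0 stroke at J2  (only one flow-in slot at J1)
b1 stroke at J3  (J2: bond 0 brought effort, rest push out)
b5 stroke at R2  (common-e at J2 fixed by 0)
b2 stroke at R1  (0-jn J3 has e-setter on 1)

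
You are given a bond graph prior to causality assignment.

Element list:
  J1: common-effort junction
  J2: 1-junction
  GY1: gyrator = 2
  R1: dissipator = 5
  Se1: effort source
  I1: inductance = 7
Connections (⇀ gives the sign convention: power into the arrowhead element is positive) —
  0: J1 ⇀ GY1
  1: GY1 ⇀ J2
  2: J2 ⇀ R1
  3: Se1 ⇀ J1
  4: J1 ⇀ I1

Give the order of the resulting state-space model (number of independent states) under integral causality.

β3 stroke→J1  (Se1: effort source, stroke at far end)
β0 stroke→GY1  (J1 effort already set via bond 3)
β4 stroke→I1  (J1: bond 3 brought effort, rest push out)
β1 stroke→GY1  (GY1: gyrator matches bond 0)
β2 stroke→J2  (1-jn J2 has f-setter on 1)

1  (I1 all integral)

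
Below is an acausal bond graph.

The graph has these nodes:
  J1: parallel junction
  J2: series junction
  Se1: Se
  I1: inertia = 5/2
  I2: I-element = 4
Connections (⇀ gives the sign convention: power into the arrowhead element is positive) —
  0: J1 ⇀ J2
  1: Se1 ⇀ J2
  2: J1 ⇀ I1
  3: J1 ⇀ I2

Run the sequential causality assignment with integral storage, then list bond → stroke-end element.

bond 0 stroke at J1
bond 1 stroke at J2
bond 2 stroke at I1
bond 3 stroke at I2

bond 1 |J2  (source Se1 imposes e)
bond 0 |J1  (J2: last free bond brings flow in)
bond 2 |I1  (common-e at J1 fixed by 0)
bond 3 |I2  (0-jn J1 has e-setter on 0)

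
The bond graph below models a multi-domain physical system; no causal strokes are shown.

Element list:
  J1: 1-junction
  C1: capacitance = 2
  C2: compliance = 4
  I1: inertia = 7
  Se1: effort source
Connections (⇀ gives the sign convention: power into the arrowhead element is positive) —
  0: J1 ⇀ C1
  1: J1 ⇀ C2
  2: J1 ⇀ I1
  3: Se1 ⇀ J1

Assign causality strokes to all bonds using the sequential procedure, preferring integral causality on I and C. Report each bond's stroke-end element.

bond 3 |J1  (source Se1 imposes e)
bond 0 |J1  (C1: C, integral causality)
bond 1 |J1  (C2 integral (e out))
bond 2 |I1  (only one flow-in slot at J1)

β0 →J1
β1 →J1
β2 →I1
β3 →J1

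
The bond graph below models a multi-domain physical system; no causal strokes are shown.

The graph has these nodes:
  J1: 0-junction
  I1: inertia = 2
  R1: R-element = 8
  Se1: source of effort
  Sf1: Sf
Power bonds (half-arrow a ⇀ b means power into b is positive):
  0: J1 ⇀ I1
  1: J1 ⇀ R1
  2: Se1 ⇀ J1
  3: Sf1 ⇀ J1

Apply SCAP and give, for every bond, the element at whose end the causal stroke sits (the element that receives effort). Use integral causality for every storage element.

β2 →J1  (Se1 (Se) sets effort on bond)
β3 →Sf1  (Sf1: flow source, stroke at near end)
β0 →I1  (common-e at J1 fixed by 2)
β1 →R1  (J1: bond 2 brought effort, rest push out)

bond 0 stroke at I1
bond 1 stroke at R1
bond 2 stroke at J1
bond 3 stroke at Sf1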